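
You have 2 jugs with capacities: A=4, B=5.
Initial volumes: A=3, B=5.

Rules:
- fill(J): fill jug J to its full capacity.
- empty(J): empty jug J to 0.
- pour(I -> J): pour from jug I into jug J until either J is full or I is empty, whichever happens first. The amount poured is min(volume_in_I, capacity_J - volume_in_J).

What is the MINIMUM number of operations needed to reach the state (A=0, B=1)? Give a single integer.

Answer: 3

Derivation:
BFS from (A=3, B=5). One shortest path:
  1. empty(A) -> (A=0 B=5)
  2. pour(B -> A) -> (A=4 B=1)
  3. empty(A) -> (A=0 B=1)
Reached target in 3 moves.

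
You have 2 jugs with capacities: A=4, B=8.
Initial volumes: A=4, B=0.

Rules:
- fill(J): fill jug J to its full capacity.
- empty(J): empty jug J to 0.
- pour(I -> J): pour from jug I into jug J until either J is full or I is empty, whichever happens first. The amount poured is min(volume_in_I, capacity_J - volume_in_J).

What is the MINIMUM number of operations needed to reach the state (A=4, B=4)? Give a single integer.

BFS from (A=4, B=0). One shortest path:
  1. pour(A -> B) -> (A=0 B=4)
  2. fill(A) -> (A=4 B=4)
Reached target in 2 moves.

Answer: 2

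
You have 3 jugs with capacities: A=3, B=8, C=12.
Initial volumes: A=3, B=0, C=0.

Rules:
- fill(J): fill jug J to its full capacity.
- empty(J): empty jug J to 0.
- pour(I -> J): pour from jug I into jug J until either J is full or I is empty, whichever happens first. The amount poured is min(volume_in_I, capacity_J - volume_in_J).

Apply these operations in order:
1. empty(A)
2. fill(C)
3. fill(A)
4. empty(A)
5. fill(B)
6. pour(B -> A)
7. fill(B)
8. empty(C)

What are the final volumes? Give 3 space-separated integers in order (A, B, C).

Step 1: empty(A) -> (A=0 B=0 C=0)
Step 2: fill(C) -> (A=0 B=0 C=12)
Step 3: fill(A) -> (A=3 B=0 C=12)
Step 4: empty(A) -> (A=0 B=0 C=12)
Step 5: fill(B) -> (A=0 B=8 C=12)
Step 6: pour(B -> A) -> (A=3 B=5 C=12)
Step 7: fill(B) -> (A=3 B=8 C=12)
Step 8: empty(C) -> (A=3 B=8 C=0)

Answer: 3 8 0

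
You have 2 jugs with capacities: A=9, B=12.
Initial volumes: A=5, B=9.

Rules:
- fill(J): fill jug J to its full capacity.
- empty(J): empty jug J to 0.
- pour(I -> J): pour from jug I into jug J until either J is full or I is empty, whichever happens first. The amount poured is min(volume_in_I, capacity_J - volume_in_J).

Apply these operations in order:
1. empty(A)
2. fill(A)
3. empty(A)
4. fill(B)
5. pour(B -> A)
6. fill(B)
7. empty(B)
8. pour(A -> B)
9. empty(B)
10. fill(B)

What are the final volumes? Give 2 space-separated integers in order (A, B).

Step 1: empty(A) -> (A=0 B=9)
Step 2: fill(A) -> (A=9 B=9)
Step 3: empty(A) -> (A=0 B=9)
Step 4: fill(B) -> (A=0 B=12)
Step 5: pour(B -> A) -> (A=9 B=3)
Step 6: fill(B) -> (A=9 B=12)
Step 7: empty(B) -> (A=9 B=0)
Step 8: pour(A -> B) -> (A=0 B=9)
Step 9: empty(B) -> (A=0 B=0)
Step 10: fill(B) -> (A=0 B=12)

Answer: 0 12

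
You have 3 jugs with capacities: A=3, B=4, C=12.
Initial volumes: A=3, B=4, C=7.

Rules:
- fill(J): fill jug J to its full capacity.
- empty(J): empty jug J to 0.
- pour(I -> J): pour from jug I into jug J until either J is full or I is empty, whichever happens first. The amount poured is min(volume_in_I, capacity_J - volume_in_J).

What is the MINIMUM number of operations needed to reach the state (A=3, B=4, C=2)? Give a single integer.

Answer: 6

Derivation:
BFS from (A=3, B=4, C=7). One shortest path:
  1. empty(B) -> (A=3 B=0 C=7)
  2. pour(A -> B) -> (A=0 B=3 C=7)
  3. fill(A) -> (A=3 B=3 C=7)
  4. pour(C -> B) -> (A=3 B=4 C=6)
  5. empty(B) -> (A=3 B=0 C=6)
  6. pour(C -> B) -> (A=3 B=4 C=2)
Reached target in 6 moves.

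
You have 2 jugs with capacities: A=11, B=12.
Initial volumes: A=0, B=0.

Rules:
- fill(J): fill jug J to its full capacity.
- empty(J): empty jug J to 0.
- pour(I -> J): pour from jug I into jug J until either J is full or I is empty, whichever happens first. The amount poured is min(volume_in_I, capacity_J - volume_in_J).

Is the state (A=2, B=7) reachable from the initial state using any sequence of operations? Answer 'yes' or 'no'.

BFS explored all 46 reachable states.
Reachable set includes: (0,0), (0,1), (0,2), (0,3), (0,4), (0,5), (0,6), (0,7), (0,8), (0,9), (0,10), (0,11) ...
Target (A=2, B=7) not in reachable set → no.

Answer: no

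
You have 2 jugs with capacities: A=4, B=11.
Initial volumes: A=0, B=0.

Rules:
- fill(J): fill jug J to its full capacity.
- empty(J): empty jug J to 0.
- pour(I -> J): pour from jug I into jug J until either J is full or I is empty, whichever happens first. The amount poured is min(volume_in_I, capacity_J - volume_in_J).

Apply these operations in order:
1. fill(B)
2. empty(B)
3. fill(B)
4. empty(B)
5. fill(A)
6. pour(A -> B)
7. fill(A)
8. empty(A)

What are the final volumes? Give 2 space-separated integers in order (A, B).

Answer: 0 4

Derivation:
Step 1: fill(B) -> (A=0 B=11)
Step 2: empty(B) -> (A=0 B=0)
Step 3: fill(B) -> (A=0 B=11)
Step 4: empty(B) -> (A=0 B=0)
Step 5: fill(A) -> (A=4 B=0)
Step 6: pour(A -> B) -> (A=0 B=4)
Step 7: fill(A) -> (A=4 B=4)
Step 8: empty(A) -> (A=0 B=4)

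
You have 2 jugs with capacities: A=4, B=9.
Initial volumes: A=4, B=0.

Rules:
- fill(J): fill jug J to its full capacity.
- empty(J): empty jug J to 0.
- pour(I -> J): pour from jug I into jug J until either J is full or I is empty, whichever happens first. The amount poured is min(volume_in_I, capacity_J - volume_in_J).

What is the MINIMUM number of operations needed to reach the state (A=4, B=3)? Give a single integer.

BFS from (A=4, B=0). One shortest path:
  1. pour(A -> B) -> (A=0 B=4)
  2. fill(A) -> (A=4 B=4)
  3. pour(A -> B) -> (A=0 B=8)
  4. fill(A) -> (A=4 B=8)
  5. pour(A -> B) -> (A=3 B=9)
  6. empty(B) -> (A=3 B=0)
  7. pour(A -> B) -> (A=0 B=3)
  8. fill(A) -> (A=4 B=3)
Reached target in 8 moves.

Answer: 8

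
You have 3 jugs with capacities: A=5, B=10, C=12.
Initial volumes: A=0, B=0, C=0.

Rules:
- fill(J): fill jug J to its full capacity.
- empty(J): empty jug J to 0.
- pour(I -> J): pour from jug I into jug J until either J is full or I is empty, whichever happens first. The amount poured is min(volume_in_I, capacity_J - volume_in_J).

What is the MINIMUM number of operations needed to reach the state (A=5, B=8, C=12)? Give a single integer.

BFS from (A=0, B=0, C=0). One shortest path:
  1. fill(A) -> (A=5 B=0 C=0)
  2. fill(B) -> (A=5 B=10 C=0)
  3. pour(B -> C) -> (A=5 B=0 C=10)
  4. fill(B) -> (A=5 B=10 C=10)
  5. pour(B -> C) -> (A=5 B=8 C=12)
Reached target in 5 moves.

Answer: 5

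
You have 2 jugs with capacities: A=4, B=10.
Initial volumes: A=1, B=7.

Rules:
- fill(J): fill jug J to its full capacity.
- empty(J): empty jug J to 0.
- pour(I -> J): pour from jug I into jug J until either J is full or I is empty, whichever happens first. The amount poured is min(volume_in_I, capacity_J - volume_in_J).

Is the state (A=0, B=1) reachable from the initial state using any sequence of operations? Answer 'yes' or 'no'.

Answer: yes

Derivation:
BFS from (A=1, B=7):
  1. empty(B) -> (A=1 B=0)
  2. pour(A -> B) -> (A=0 B=1)
Target reached → yes.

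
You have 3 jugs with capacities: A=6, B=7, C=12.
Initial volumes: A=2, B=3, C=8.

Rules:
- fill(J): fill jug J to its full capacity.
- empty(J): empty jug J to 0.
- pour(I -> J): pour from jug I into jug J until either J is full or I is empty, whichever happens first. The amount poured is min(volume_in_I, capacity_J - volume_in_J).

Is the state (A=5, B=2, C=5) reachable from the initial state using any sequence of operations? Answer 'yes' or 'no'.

BFS explored all 399 reachable states.
Reachable set includes: (0,0,0), (0,0,1), (0,0,2), (0,0,3), (0,0,4), (0,0,5), (0,0,6), (0,0,7), (0,0,8), (0,0,9), (0,0,10), (0,0,11) ...
Target (A=5, B=2, C=5) not in reachable set → no.

Answer: no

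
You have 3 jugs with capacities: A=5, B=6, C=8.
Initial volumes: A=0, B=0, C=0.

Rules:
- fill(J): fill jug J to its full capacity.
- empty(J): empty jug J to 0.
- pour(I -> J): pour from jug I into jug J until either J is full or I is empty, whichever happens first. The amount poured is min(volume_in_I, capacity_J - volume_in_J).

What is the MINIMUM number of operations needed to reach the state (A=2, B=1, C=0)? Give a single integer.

Answer: 5

Derivation:
BFS from (A=0, B=0, C=0). One shortest path:
  1. fill(C) -> (A=0 B=0 C=8)
  2. pour(C -> B) -> (A=0 B=6 C=2)
  3. pour(B -> A) -> (A=5 B=1 C=2)
  4. empty(A) -> (A=0 B=1 C=2)
  5. pour(C -> A) -> (A=2 B=1 C=0)
Reached target in 5 moves.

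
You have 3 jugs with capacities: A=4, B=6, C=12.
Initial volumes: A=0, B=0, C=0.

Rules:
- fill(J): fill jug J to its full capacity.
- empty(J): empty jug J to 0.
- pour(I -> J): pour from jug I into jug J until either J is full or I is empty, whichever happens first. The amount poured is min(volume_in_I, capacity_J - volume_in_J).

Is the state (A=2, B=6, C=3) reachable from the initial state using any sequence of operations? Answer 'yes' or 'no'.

Answer: no

Derivation:
BFS explored all 74 reachable states.
Reachable set includes: (0,0,0), (0,0,2), (0,0,4), (0,0,6), (0,0,8), (0,0,10), (0,0,12), (0,2,0), (0,2,2), (0,2,4), (0,2,6), (0,2,8) ...
Target (A=2, B=6, C=3) not in reachable set → no.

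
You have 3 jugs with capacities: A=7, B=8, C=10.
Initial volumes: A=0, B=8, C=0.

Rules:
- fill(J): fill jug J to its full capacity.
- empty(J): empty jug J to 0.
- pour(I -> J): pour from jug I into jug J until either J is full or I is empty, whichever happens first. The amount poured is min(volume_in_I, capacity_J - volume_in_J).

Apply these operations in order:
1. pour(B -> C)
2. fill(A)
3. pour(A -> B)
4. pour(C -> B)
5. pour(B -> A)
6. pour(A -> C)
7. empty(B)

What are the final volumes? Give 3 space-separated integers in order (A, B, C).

Step 1: pour(B -> C) -> (A=0 B=0 C=8)
Step 2: fill(A) -> (A=7 B=0 C=8)
Step 3: pour(A -> B) -> (A=0 B=7 C=8)
Step 4: pour(C -> B) -> (A=0 B=8 C=7)
Step 5: pour(B -> A) -> (A=7 B=1 C=7)
Step 6: pour(A -> C) -> (A=4 B=1 C=10)
Step 7: empty(B) -> (A=4 B=0 C=10)

Answer: 4 0 10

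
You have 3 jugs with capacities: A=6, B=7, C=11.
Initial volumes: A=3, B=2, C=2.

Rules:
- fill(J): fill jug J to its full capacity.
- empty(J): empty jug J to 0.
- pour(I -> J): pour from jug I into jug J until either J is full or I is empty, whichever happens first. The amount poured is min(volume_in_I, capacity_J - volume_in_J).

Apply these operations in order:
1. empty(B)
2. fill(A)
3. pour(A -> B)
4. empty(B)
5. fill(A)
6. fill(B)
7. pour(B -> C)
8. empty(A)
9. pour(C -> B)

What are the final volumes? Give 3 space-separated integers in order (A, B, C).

Answer: 0 7 2

Derivation:
Step 1: empty(B) -> (A=3 B=0 C=2)
Step 2: fill(A) -> (A=6 B=0 C=2)
Step 3: pour(A -> B) -> (A=0 B=6 C=2)
Step 4: empty(B) -> (A=0 B=0 C=2)
Step 5: fill(A) -> (A=6 B=0 C=2)
Step 6: fill(B) -> (A=6 B=7 C=2)
Step 7: pour(B -> C) -> (A=6 B=0 C=9)
Step 8: empty(A) -> (A=0 B=0 C=9)
Step 9: pour(C -> B) -> (A=0 B=7 C=2)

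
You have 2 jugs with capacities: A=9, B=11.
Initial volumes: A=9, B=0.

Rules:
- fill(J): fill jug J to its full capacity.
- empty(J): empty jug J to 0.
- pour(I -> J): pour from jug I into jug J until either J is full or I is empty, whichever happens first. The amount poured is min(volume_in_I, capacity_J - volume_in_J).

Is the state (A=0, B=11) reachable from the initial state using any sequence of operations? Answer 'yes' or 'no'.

BFS from (A=9, B=0):
  1. empty(A) -> (A=0 B=0)
  2. fill(B) -> (A=0 B=11)
Target reached → yes.

Answer: yes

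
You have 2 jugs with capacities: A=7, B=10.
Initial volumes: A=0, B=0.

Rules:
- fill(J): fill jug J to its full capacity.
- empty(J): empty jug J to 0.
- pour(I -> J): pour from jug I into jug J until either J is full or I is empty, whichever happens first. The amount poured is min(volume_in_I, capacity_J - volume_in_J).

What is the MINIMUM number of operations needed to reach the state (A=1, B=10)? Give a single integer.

Answer: 8

Derivation:
BFS from (A=0, B=0). One shortest path:
  1. fill(A) -> (A=7 B=0)
  2. pour(A -> B) -> (A=0 B=7)
  3. fill(A) -> (A=7 B=7)
  4. pour(A -> B) -> (A=4 B=10)
  5. empty(B) -> (A=4 B=0)
  6. pour(A -> B) -> (A=0 B=4)
  7. fill(A) -> (A=7 B=4)
  8. pour(A -> B) -> (A=1 B=10)
Reached target in 8 moves.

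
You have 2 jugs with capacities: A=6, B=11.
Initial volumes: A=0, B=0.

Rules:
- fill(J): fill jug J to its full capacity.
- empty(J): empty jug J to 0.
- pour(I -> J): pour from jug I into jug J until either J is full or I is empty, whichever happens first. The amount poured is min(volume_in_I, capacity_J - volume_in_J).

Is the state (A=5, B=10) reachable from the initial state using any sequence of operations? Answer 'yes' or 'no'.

BFS explored all 34 reachable states.
Reachable set includes: (0,0), (0,1), (0,2), (0,3), (0,4), (0,5), (0,6), (0,7), (0,8), (0,9), (0,10), (0,11) ...
Target (A=5, B=10) not in reachable set → no.

Answer: no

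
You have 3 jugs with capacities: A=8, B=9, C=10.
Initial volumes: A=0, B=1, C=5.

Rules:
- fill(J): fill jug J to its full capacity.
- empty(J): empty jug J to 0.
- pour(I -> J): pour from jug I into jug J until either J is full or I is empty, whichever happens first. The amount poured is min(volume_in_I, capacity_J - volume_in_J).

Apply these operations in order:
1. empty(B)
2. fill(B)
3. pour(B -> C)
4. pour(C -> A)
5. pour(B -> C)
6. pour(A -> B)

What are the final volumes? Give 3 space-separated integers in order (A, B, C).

Answer: 0 8 6

Derivation:
Step 1: empty(B) -> (A=0 B=0 C=5)
Step 2: fill(B) -> (A=0 B=9 C=5)
Step 3: pour(B -> C) -> (A=0 B=4 C=10)
Step 4: pour(C -> A) -> (A=8 B=4 C=2)
Step 5: pour(B -> C) -> (A=8 B=0 C=6)
Step 6: pour(A -> B) -> (A=0 B=8 C=6)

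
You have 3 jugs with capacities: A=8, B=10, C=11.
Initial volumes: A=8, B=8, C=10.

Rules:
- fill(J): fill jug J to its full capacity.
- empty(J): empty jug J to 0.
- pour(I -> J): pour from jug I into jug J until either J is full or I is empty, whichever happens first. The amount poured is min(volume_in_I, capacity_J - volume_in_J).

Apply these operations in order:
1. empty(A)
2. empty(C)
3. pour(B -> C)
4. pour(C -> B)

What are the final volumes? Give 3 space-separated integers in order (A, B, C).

Step 1: empty(A) -> (A=0 B=8 C=10)
Step 2: empty(C) -> (A=0 B=8 C=0)
Step 3: pour(B -> C) -> (A=0 B=0 C=8)
Step 4: pour(C -> B) -> (A=0 B=8 C=0)

Answer: 0 8 0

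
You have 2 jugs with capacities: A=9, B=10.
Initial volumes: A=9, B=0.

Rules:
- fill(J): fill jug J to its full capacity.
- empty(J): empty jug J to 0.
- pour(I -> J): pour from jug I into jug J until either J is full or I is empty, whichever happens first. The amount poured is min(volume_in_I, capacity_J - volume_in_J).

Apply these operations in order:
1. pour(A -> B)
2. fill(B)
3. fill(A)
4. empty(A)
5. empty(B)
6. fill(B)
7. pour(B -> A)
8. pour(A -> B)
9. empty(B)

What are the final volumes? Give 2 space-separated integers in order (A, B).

Answer: 0 0

Derivation:
Step 1: pour(A -> B) -> (A=0 B=9)
Step 2: fill(B) -> (A=0 B=10)
Step 3: fill(A) -> (A=9 B=10)
Step 4: empty(A) -> (A=0 B=10)
Step 5: empty(B) -> (A=0 B=0)
Step 6: fill(B) -> (A=0 B=10)
Step 7: pour(B -> A) -> (A=9 B=1)
Step 8: pour(A -> B) -> (A=0 B=10)
Step 9: empty(B) -> (A=0 B=0)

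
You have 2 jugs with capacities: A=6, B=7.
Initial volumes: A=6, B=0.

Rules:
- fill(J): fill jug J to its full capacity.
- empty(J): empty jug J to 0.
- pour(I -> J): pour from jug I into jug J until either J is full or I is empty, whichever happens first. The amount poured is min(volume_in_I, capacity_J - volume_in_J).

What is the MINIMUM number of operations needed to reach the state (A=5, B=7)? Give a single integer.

Answer: 3

Derivation:
BFS from (A=6, B=0). One shortest path:
  1. pour(A -> B) -> (A=0 B=6)
  2. fill(A) -> (A=6 B=6)
  3. pour(A -> B) -> (A=5 B=7)
Reached target in 3 moves.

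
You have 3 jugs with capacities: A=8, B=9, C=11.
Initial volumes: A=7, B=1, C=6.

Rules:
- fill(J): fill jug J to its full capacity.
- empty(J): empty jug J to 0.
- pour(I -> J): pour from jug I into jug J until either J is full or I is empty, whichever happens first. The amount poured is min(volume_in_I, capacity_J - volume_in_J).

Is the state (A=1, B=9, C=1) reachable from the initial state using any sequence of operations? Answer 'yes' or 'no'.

BFS from (A=7, B=1, C=6):
  1. fill(C) -> (A=7 B=1 C=11)
  2. pour(C -> A) -> (A=8 B=1 C=10)
  3. empty(A) -> (A=0 B=1 C=10)
  4. pour(B -> A) -> (A=1 B=0 C=10)
  5. pour(C -> B) -> (A=1 B=9 C=1)
Target reached → yes.

Answer: yes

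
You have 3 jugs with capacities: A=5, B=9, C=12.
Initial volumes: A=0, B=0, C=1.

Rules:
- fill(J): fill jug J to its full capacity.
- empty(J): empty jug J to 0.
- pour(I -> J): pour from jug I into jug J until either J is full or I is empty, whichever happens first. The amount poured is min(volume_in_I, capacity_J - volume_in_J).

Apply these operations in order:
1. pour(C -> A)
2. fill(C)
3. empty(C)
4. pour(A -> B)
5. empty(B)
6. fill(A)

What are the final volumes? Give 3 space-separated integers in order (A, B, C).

Step 1: pour(C -> A) -> (A=1 B=0 C=0)
Step 2: fill(C) -> (A=1 B=0 C=12)
Step 3: empty(C) -> (A=1 B=0 C=0)
Step 4: pour(A -> B) -> (A=0 B=1 C=0)
Step 5: empty(B) -> (A=0 B=0 C=0)
Step 6: fill(A) -> (A=5 B=0 C=0)

Answer: 5 0 0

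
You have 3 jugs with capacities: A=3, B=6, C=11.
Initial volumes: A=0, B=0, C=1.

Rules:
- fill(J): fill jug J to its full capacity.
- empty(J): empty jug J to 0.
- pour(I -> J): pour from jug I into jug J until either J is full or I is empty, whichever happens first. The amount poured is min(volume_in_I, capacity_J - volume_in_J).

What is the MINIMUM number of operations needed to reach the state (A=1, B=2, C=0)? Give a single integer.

BFS from (A=0, B=0, C=1). One shortest path:
  1. pour(C -> B) -> (A=0 B=1 C=0)
  2. fill(C) -> (A=0 B=1 C=11)
  3. pour(C -> A) -> (A=3 B=1 C=8)
  4. empty(A) -> (A=0 B=1 C=8)
  5. pour(B -> A) -> (A=1 B=0 C=8)
  6. pour(C -> B) -> (A=1 B=6 C=2)
  7. empty(B) -> (A=1 B=0 C=2)
  8. pour(C -> B) -> (A=1 B=2 C=0)
Reached target in 8 moves.

Answer: 8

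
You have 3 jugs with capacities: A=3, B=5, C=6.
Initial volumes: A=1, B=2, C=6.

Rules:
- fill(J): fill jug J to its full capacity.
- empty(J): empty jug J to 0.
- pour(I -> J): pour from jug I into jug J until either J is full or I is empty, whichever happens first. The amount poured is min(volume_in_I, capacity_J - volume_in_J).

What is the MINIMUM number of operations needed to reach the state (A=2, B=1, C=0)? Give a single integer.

BFS from (A=1, B=2, C=6). One shortest path:
  1. empty(C) -> (A=1 B=2 C=0)
  2. pour(A -> C) -> (A=0 B=2 C=1)
  3. pour(B -> A) -> (A=2 B=0 C=1)
  4. pour(C -> B) -> (A=2 B=1 C=0)
Reached target in 4 moves.

Answer: 4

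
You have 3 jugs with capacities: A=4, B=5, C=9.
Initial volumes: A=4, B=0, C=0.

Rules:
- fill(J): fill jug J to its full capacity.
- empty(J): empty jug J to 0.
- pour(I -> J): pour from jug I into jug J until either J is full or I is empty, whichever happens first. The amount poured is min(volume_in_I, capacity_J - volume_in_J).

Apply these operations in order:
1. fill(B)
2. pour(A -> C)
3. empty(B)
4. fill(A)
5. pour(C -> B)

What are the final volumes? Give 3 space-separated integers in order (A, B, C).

Step 1: fill(B) -> (A=4 B=5 C=0)
Step 2: pour(A -> C) -> (A=0 B=5 C=4)
Step 3: empty(B) -> (A=0 B=0 C=4)
Step 4: fill(A) -> (A=4 B=0 C=4)
Step 5: pour(C -> B) -> (A=4 B=4 C=0)

Answer: 4 4 0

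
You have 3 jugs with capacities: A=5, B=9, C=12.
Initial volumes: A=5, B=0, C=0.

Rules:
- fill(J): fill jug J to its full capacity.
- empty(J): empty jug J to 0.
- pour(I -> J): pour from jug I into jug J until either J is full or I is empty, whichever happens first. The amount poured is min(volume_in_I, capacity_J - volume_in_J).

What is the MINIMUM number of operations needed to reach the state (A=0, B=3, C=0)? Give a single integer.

BFS from (A=5, B=0, C=0). One shortest path:
  1. empty(A) -> (A=0 B=0 C=0)
  2. fill(C) -> (A=0 B=0 C=12)
  3. pour(C -> B) -> (A=0 B=9 C=3)
  4. empty(B) -> (A=0 B=0 C=3)
  5. pour(C -> B) -> (A=0 B=3 C=0)
Reached target in 5 moves.

Answer: 5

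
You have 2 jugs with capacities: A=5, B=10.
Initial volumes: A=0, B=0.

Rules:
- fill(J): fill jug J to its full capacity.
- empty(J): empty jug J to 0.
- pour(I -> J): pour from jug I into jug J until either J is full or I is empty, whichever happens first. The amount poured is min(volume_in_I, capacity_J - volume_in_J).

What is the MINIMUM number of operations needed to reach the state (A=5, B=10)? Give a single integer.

BFS from (A=0, B=0). One shortest path:
  1. fill(A) -> (A=5 B=0)
  2. fill(B) -> (A=5 B=10)
Reached target in 2 moves.

Answer: 2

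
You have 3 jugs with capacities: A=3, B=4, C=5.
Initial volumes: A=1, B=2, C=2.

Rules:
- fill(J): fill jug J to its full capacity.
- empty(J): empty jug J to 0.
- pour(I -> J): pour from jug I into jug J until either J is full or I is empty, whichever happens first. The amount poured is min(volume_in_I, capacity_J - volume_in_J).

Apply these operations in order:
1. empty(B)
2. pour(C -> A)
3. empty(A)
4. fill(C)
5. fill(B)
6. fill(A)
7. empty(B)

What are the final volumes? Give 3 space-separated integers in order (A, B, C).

Step 1: empty(B) -> (A=1 B=0 C=2)
Step 2: pour(C -> A) -> (A=3 B=0 C=0)
Step 3: empty(A) -> (A=0 B=0 C=0)
Step 4: fill(C) -> (A=0 B=0 C=5)
Step 5: fill(B) -> (A=0 B=4 C=5)
Step 6: fill(A) -> (A=3 B=4 C=5)
Step 7: empty(B) -> (A=3 B=0 C=5)

Answer: 3 0 5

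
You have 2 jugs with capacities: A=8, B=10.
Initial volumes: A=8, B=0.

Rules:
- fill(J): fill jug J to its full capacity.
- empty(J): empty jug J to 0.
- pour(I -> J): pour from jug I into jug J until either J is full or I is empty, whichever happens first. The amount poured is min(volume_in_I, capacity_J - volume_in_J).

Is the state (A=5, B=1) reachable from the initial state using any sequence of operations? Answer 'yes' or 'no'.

BFS explored all 18 reachable states.
Reachable set includes: (0,0), (0,2), (0,4), (0,6), (0,8), (0,10), (2,0), (2,10), (4,0), (4,10), (6,0), (6,10) ...
Target (A=5, B=1) not in reachable set → no.

Answer: no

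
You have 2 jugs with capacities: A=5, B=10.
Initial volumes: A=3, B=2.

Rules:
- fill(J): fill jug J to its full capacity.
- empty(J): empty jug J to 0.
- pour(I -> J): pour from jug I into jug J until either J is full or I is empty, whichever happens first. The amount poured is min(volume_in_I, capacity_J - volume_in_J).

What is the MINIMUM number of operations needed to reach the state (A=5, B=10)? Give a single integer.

BFS from (A=3, B=2). One shortest path:
  1. fill(A) -> (A=5 B=2)
  2. fill(B) -> (A=5 B=10)
Reached target in 2 moves.

Answer: 2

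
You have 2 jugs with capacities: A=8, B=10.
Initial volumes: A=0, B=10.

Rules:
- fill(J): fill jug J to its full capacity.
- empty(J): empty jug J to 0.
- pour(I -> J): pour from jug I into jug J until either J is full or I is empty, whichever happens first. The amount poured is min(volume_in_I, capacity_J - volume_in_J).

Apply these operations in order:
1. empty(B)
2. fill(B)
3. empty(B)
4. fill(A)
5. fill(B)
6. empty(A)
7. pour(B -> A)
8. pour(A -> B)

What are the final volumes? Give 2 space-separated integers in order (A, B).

Step 1: empty(B) -> (A=0 B=0)
Step 2: fill(B) -> (A=0 B=10)
Step 3: empty(B) -> (A=0 B=0)
Step 4: fill(A) -> (A=8 B=0)
Step 5: fill(B) -> (A=8 B=10)
Step 6: empty(A) -> (A=0 B=10)
Step 7: pour(B -> A) -> (A=8 B=2)
Step 8: pour(A -> B) -> (A=0 B=10)

Answer: 0 10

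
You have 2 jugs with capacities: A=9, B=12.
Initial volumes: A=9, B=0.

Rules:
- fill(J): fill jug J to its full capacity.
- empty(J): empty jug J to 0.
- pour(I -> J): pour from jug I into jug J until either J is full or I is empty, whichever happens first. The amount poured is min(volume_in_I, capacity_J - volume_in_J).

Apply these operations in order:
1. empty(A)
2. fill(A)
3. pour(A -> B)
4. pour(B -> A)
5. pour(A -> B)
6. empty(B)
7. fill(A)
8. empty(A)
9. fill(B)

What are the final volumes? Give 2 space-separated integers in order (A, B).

Answer: 0 12

Derivation:
Step 1: empty(A) -> (A=0 B=0)
Step 2: fill(A) -> (A=9 B=0)
Step 3: pour(A -> B) -> (A=0 B=9)
Step 4: pour(B -> A) -> (A=9 B=0)
Step 5: pour(A -> B) -> (A=0 B=9)
Step 6: empty(B) -> (A=0 B=0)
Step 7: fill(A) -> (A=9 B=0)
Step 8: empty(A) -> (A=0 B=0)
Step 9: fill(B) -> (A=0 B=12)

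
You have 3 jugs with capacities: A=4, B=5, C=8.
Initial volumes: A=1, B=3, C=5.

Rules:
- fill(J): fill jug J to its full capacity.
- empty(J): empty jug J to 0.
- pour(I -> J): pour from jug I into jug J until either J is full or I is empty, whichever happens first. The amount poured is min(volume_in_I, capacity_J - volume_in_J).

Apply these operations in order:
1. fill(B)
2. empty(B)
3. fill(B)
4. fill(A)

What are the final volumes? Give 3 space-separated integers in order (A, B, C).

Step 1: fill(B) -> (A=1 B=5 C=5)
Step 2: empty(B) -> (A=1 B=0 C=5)
Step 3: fill(B) -> (A=1 B=5 C=5)
Step 4: fill(A) -> (A=4 B=5 C=5)

Answer: 4 5 5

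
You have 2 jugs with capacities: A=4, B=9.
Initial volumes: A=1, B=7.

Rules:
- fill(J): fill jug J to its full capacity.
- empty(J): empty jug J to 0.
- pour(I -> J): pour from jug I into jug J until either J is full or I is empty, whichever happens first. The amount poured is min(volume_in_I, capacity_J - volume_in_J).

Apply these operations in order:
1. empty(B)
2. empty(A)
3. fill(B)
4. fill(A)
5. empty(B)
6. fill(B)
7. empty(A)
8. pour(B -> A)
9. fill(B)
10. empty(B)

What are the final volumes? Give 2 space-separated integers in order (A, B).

Answer: 4 0

Derivation:
Step 1: empty(B) -> (A=1 B=0)
Step 2: empty(A) -> (A=0 B=0)
Step 3: fill(B) -> (A=0 B=9)
Step 4: fill(A) -> (A=4 B=9)
Step 5: empty(B) -> (A=4 B=0)
Step 6: fill(B) -> (A=4 B=9)
Step 7: empty(A) -> (A=0 B=9)
Step 8: pour(B -> A) -> (A=4 B=5)
Step 9: fill(B) -> (A=4 B=9)
Step 10: empty(B) -> (A=4 B=0)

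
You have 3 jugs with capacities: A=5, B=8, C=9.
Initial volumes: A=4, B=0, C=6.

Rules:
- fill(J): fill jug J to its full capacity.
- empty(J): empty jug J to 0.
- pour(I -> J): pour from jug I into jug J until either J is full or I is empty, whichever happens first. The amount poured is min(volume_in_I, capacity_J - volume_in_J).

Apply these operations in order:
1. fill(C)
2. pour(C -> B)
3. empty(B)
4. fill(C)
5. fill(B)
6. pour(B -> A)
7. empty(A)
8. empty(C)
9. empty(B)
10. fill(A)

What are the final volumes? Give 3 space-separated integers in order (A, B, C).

Answer: 5 0 0

Derivation:
Step 1: fill(C) -> (A=4 B=0 C=9)
Step 2: pour(C -> B) -> (A=4 B=8 C=1)
Step 3: empty(B) -> (A=4 B=0 C=1)
Step 4: fill(C) -> (A=4 B=0 C=9)
Step 5: fill(B) -> (A=4 B=8 C=9)
Step 6: pour(B -> A) -> (A=5 B=7 C=9)
Step 7: empty(A) -> (A=0 B=7 C=9)
Step 8: empty(C) -> (A=0 B=7 C=0)
Step 9: empty(B) -> (A=0 B=0 C=0)
Step 10: fill(A) -> (A=5 B=0 C=0)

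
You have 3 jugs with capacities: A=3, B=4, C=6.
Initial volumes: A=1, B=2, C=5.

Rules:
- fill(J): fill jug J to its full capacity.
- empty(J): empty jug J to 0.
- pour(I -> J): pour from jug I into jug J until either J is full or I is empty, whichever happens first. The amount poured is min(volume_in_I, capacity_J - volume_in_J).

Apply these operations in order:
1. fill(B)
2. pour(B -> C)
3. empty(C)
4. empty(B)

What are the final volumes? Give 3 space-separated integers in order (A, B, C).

Answer: 1 0 0

Derivation:
Step 1: fill(B) -> (A=1 B=4 C=5)
Step 2: pour(B -> C) -> (A=1 B=3 C=6)
Step 3: empty(C) -> (A=1 B=3 C=0)
Step 4: empty(B) -> (A=1 B=0 C=0)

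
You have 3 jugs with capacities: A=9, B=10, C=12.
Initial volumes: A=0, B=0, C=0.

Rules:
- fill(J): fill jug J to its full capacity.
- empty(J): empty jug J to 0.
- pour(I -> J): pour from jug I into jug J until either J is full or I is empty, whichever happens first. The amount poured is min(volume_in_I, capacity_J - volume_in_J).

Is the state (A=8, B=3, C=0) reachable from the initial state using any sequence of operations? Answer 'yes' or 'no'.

BFS from (A=0, B=0, C=0):
  1. fill(A) -> (A=9 B=0 C=0)
  2. fill(C) -> (A=9 B=0 C=12)
  3. pour(A -> B) -> (A=0 B=9 C=12)
  4. pour(C -> A) -> (A=9 B=9 C=3)
  5. pour(A -> B) -> (A=8 B=10 C=3)
  6. empty(B) -> (A=8 B=0 C=3)
  7. pour(C -> B) -> (A=8 B=3 C=0)
Target reached → yes.

Answer: yes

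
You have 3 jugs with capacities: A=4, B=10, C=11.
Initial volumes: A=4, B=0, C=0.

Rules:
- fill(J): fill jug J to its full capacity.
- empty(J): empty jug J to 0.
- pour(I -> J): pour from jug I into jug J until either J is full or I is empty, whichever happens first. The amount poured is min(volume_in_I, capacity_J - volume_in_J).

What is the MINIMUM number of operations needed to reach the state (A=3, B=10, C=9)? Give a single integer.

Answer: 8

Derivation:
BFS from (A=4, B=0, C=0). One shortest path:
  1. fill(B) -> (A=4 B=10 C=0)
  2. pour(B -> C) -> (A=4 B=0 C=10)
  3. pour(A -> B) -> (A=0 B=4 C=10)
  4. fill(A) -> (A=4 B=4 C=10)
  5. pour(A -> B) -> (A=0 B=8 C=10)
  6. fill(A) -> (A=4 B=8 C=10)
  7. pour(A -> C) -> (A=3 B=8 C=11)
  8. pour(C -> B) -> (A=3 B=10 C=9)
Reached target in 8 moves.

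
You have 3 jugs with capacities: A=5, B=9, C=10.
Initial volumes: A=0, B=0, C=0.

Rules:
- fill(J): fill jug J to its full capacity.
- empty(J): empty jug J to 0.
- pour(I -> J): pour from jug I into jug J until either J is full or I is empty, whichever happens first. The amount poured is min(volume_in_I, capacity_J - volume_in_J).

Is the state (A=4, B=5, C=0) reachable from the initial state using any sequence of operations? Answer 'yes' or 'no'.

Answer: yes

Derivation:
BFS from (A=0, B=0, C=0):
  1. fill(B) -> (A=0 B=9 C=0)
  2. pour(B -> A) -> (A=5 B=4 C=0)
  3. pour(A -> C) -> (A=0 B=4 C=5)
  4. pour(B -> A) -> (A=4 B=0 C=5)
  5. pour(C -> B) -> (A=4 B=5 C=0)
Target reached → yes.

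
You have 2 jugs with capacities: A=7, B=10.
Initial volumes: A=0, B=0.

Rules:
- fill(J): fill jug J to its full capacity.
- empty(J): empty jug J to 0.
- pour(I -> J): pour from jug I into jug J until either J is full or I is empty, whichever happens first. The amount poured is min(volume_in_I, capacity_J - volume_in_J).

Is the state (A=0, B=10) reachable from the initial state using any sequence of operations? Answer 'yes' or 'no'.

BFS from (A=0, B=0):
  1. fill(B) -> (A=0 B=10)
Target reached → yes.

Answer: yes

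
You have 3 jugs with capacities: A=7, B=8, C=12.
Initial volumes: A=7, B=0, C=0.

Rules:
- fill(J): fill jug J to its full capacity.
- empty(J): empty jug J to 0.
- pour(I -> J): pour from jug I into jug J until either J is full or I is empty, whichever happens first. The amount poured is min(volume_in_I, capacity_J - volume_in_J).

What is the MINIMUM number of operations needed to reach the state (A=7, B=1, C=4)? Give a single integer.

BFS from (A=7, B=0, C=0). One shortest path:
  1. empty(A) -> (A=0 B=0 C=0)
  2. fill(C) -> (A=0 B=0 C=12)
  3. pour(C -> B) -> (A=0 B=8 C=4)
  4. pour(B -> A) -> (A=7 B=1 C=4)
Reached target in 4 moves.

Answer: 4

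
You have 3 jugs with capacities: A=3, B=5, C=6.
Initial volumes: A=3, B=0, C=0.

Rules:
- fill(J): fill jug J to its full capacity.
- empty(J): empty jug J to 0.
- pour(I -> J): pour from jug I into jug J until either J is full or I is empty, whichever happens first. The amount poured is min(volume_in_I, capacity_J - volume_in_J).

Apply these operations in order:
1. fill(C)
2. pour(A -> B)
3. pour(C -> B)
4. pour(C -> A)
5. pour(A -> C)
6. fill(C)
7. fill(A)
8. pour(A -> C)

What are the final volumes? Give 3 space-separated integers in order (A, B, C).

Answer: 3 5 6

Derivation:
Step 1: fill(C) -> (A=3 B=0 C=6)
Step 2: pour(A -> B) -> (A=0 B=3 C=6)
Step 3: pour(C -> B) -> (A=0 B=5 C=4)
Step 4: pour(C -> A) -> (A=3 B=5 C=1)
Step 5: pour(A -> C) -> (A=0 B=5 C=4)
Step 6: fill(C) -> (A=0 B=5 C=6)
Step 7: fill(A) -> (A=3 B=5 C=6)
Step 8: pour(A -> C) -> (A=3 B=5 C=6)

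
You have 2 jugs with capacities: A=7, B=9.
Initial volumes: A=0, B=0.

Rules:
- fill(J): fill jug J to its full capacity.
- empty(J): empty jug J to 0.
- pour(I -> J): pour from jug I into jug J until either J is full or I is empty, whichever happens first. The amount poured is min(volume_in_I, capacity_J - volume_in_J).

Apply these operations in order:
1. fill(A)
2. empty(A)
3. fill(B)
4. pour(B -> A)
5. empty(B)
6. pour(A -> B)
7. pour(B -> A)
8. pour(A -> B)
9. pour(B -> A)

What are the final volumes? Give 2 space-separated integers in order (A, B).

Answer: 7 0

Derivation:
Step 1: fill(A) -> (A=7 B=0)
Step 2: empty(A) -> (A=0 B=0)
Step 3: fill(B) -> (A=0 B=9)
Step 4: pour(B -> A) -> (A=7 B=2)
Step 5: empty(B) -> (A=7 B=0)
Step 6: pour(A -> B) -> (A=0 B=7)
Step 7: pour(B -> A) -> (A=7 B=0)
Step 8: pour(A -> B) -> (A=0 B=7)
Step 9: pour(B -> A) -> (A=7 B=0)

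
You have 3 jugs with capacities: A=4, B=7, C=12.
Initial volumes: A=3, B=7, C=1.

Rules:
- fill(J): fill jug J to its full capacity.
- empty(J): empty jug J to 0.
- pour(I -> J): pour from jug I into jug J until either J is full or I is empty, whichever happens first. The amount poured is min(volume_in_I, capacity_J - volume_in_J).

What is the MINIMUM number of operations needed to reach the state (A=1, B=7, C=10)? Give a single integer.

Answer: 7

Derivation:
BFS from (A=3, B=7, C=1). One shortest path:
  1. empty(B) -> (A=3 B=0 C=1)
  2. pour(A -> B) -> (A=0 B=3 C=1)
  3. pour(C -> A) -> (A=1 B=3 C=0)
  4. pour(B -> C) -> (A=1 B=0 C=3)
  5. fill(B) -> (A=1 B=7 C=3)
  6. pour(B -> C) -> (A=1 B=0 C=10)
  7. fill(B) -> (A=1 B=7 C=10)
Reached target in 7 moves.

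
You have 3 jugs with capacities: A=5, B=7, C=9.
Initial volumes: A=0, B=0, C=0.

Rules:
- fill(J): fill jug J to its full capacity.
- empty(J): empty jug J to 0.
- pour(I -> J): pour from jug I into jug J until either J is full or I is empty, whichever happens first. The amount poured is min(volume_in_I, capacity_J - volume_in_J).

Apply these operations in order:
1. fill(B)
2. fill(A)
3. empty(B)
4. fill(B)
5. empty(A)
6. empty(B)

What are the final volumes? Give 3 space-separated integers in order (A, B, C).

Step 1: fill(B) -> (A=0 B=7 C=0)
Step 2: fill(A) -> (A=5 B=7 C=0)
Step 3: empty(B) -> (A=5 B=0 C=0)
Step 4: fill(B) -> (A=5 B=7 C=0)
Step 5: empty(A) -> (A=0 B=7 C=0)
Step 6: empty(B) -> (A=0 B=0 C=0)

Answer: 0 0 0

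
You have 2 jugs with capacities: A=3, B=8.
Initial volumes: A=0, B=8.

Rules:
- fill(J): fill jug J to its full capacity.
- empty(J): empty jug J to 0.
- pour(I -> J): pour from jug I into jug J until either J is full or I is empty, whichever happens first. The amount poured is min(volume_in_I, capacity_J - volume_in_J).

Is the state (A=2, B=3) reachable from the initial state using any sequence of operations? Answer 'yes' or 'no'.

BFS explored all 22 reachable states.
Reachable set includes: (0,0), (0,1), (0,2), (0,3), (0,4), (0,5), (0,6), (0,7), (0,8), (1,0), (1,8), (2,0) ...
Target (A=2, B=3) not in reachable set → no.

Answer: no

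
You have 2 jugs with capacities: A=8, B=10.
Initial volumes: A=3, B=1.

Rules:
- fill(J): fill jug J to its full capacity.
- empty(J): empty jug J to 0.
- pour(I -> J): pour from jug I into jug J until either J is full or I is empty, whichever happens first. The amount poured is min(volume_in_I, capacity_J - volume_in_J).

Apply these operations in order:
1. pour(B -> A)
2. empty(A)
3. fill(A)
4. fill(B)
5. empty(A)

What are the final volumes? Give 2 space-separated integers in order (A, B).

Answer: 0 10

Derivation:
Step 1: pour(B -> A) -> (A=4 B=0)
Step 2: empty(A) -> (A=0 B=0)
Step 3: fill(A) -> (A=8 B=0)
Step 4: fill(B) -> (A=8 B=10)
Step 5: empty(A) -> (A=0 B=10)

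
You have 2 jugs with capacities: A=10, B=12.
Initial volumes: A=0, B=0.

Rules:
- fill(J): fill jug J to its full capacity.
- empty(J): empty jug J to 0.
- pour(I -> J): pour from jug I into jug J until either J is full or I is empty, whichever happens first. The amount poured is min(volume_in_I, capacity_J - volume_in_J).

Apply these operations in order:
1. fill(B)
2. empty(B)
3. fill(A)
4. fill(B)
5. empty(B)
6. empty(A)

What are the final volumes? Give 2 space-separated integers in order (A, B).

Step 1: fill(B) -> (A=0 B=12)
Step 2: empty(B) -> (A=0 B=0)
Step 3: fill(A) -> (A=10 B=0)
Step 4: fill(B) -> (A=10 B=12)
Step 5: empty(B) -> (A=10 B=0)
Step 6: empty(A) -> (A=0 B=0)

Answer: 0 0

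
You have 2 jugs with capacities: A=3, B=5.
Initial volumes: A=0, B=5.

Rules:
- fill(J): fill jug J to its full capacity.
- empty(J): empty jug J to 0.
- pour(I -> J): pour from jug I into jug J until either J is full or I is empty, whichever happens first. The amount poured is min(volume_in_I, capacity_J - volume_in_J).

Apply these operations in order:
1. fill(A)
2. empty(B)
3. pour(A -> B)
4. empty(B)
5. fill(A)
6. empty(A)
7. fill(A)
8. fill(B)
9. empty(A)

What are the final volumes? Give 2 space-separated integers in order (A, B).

Answer: 0 5

Derivation:
Step 1: fill(A) -> (A=3 B=5)
Step 2: empty(B) -> (A=3 B=0)
Step 3: pour(A -> B) -> (A=0 B=3)
Step 4: empty(B) -> (A=0 B=0)
Step 5: fill(A) -> (A=3 B=0)
Step 6: empty(A) -> (A=0 B=0)
Step 7: fill(A) -> (A=3 B=0)
Step 8: fill(B) -> (A=3 B=5)
Step 9: empty(A) -> (A=0 B=5)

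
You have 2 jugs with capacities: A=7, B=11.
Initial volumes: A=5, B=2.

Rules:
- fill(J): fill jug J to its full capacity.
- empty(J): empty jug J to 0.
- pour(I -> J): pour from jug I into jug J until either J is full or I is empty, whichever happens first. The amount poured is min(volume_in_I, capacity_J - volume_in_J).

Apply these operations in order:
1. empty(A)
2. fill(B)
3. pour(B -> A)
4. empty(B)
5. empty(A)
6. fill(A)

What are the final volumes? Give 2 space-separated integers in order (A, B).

Step 1: empty(A) -> (A=0 B=2)
Step 2: fill(B) -> (A=0 B=11)
Step 3: pour(B -> A) -> (A=7 B=4)
Step 4: empty(B) -> (A=7 B=0)
Step 5: empty(A) -> (A=0 B=0)
Step 6: fill(A) -> (A=7 B=0)

Answer: 7 0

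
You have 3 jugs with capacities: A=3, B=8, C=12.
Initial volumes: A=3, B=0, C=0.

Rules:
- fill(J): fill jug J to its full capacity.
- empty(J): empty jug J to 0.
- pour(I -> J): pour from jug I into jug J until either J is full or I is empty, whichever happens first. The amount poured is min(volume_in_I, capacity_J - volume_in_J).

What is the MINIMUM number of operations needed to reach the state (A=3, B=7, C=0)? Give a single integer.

BFS from (A=3, B=0, C=0). One shortest path:
  1. fill(C) -> (A=3 B=0 C=12)
  2. pour(A -> B) -> (A=0 B=3 C=12)
  3. fill(A) -> (A=3 B=3 C=12)
  4. pour(C -> B) -> (A=3 B=8 C=7)
  5. empty(B) -> (A=3 B=0 C=7)
  6. pour(C -> B) -> (A=3 B=7 C=0)
Reached target in 6 moves.

Answer: 6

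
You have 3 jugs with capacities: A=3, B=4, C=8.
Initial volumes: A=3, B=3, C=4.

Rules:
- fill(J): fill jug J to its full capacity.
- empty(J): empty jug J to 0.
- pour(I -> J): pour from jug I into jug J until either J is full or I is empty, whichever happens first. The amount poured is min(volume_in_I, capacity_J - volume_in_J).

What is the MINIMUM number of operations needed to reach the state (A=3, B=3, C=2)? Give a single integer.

BFS from (A=3, B=3, C=4). One shortest path:
  1. empty(A) -> (A=0 B=3 C=4)
  2. fill(C) -> (A=0 B=3 C=8)
  3. pour(C -> A) -> (A=3 B=3 C=5)
  4. empty(A) -> (A=0 B=3 C=5)
  5. pour(C -> A) -> (A=3 B=3 C=2)
Reached target in 5 moves.

Answer: 5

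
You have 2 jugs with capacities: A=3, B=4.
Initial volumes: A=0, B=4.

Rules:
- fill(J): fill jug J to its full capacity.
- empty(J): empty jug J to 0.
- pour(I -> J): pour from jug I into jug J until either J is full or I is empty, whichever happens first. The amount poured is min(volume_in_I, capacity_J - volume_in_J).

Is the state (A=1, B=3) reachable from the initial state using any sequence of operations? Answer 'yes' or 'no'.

Answer: no

Derivation:
BFS explored all 14 reachable states.
Reachable set includes: (0,0), (0,1), (0,2), (0,3), (0,4), (1,0), (1,4), (2,0), (2,4), (3,0), (3,1), (3,2) ...
Target (A=1, B=3) not in reachable set → no.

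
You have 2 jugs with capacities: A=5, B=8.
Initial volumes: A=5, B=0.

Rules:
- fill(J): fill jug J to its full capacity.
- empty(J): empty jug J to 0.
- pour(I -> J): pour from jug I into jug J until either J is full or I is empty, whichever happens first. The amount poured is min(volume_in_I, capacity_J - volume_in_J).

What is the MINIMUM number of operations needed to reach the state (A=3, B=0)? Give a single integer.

Answer: 5

Derivation:
BFS from (A=5, B=0). One shortest path:
  1. empty(A) -> (A=0 B=0)
  2. fill(B) -> (A=0 B=8)
  3. pour(B -> A) -> (A=5 B=3)
  4. empty(A) -> (A=0 B=3)
  5. pour(B -> A) -> (A=3 B=0)
Reached target in 5 moves.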